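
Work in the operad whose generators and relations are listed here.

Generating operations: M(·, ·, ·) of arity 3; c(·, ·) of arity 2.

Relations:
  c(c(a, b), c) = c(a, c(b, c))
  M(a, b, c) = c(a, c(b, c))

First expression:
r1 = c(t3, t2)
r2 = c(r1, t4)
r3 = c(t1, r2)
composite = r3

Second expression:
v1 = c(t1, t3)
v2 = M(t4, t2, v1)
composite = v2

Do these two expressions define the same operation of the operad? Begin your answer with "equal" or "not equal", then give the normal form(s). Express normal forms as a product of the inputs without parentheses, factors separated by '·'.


not equal; first: t1 · t3 · t2 · t4; second: t4 · t2 · t1 · t3

In normal form, the first expression is t1 · t3 · t2 · t4
In normal form, the second expression is t4 · t2 · t1 · t3
The normal forms differ: not equal.


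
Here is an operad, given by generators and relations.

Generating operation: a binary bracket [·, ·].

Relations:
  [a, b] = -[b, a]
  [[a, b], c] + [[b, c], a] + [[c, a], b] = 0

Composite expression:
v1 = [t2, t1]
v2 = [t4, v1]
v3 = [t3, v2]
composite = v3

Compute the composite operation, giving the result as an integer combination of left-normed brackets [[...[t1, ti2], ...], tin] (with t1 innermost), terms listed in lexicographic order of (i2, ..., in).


Left-normed coefficients sit on the t1-initial expansion words.
Composite bracket: [t3, [t4, [t2, t1]]]
Applying ab - ba throughout gives 8 signed words (2^3 = 8).
Coefficients come from the t1-initial words:
  word t1t2t4t3 has sign -1, contributing -[[[t1, t2], t4], t3]

-[[[t1, t2], t4], t3]


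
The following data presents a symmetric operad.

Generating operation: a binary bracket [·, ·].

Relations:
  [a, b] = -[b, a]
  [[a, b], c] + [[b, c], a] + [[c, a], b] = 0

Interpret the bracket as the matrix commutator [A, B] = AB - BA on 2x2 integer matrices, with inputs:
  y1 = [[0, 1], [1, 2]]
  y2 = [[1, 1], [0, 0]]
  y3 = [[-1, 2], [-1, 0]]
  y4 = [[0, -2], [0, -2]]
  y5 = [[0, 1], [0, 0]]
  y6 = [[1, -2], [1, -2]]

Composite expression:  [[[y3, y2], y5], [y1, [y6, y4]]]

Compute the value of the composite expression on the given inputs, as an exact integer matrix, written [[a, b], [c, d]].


[[16, -16], [-16, -16]]


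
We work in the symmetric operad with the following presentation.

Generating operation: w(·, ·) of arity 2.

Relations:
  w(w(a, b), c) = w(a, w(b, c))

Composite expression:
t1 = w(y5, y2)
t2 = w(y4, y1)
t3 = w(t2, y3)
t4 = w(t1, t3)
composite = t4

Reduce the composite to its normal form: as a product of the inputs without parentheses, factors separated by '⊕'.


y5 ⊕ y2 ⊕ y4 ⊕ y1 ⊕ y3

Under associativity of w, the answer is the y's in reading order.
w(y5, y2) flattens to y5 ⊕ y2
w(y4, y1) flattens to y4 ⊕ y1
w(w(y4, y1), y3) flattens to y4 ⊕ y1 ⊕ y3
w(w(y5, y2), w(w(y4, y1), y3)) flattens to y5 ⊕ y2 ⊕ y4 ⊕ y1 ⊕ y3


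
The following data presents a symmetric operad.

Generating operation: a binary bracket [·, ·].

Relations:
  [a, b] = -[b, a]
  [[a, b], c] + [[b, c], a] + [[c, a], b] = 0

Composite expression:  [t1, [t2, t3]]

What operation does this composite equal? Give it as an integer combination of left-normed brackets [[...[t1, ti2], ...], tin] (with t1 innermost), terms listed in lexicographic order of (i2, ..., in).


[[t1, t2], t3] - [[t1, t3], t2]

Skip Jacobi rewriting: expand, keep t1-initial words, read off terms.
Composite bracket: [t1, [t2, t3]]
Each bracket splits as ab - ba, giving 4 signed words (2^2 = 4).
Only words starting with t1 matter:
  t1t2t3 (sign +1) contributes +[[t1, t2], t3]
  t1t3t2 (sign -1) contributes -[[t1, t3], t2]


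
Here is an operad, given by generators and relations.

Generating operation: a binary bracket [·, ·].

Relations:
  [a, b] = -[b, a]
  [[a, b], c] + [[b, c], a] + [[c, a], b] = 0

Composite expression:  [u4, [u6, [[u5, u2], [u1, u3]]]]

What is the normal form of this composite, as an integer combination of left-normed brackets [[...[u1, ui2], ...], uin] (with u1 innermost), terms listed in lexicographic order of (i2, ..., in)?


[[[[[u1, u3], u2], u5], u6], u4] - [[[[[u1, u3], u5], u2], u6], u4]


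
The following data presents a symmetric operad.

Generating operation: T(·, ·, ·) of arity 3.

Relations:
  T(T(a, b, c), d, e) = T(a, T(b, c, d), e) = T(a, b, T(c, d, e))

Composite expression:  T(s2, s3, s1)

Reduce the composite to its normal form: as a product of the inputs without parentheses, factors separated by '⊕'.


s2 ⊕ s3 ⊕ s1


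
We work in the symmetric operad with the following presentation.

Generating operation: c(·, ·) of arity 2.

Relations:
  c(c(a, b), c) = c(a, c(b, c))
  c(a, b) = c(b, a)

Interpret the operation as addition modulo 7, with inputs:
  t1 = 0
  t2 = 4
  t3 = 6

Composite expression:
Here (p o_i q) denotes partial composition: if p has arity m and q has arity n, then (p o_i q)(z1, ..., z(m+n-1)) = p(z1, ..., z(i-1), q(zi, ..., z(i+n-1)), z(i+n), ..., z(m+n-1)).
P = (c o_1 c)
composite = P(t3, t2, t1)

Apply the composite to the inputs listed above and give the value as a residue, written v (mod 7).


3 (mod 7)


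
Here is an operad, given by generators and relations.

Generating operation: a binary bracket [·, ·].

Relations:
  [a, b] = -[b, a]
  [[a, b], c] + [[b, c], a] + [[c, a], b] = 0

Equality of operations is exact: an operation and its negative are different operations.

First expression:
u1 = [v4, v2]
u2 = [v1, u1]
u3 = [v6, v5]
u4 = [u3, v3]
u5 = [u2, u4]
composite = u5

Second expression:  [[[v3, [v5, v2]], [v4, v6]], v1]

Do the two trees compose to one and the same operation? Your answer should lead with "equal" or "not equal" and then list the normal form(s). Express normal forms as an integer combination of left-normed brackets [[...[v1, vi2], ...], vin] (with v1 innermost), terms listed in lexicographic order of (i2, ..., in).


not equal — first -[[[[[v1, v2], v4], v3], v5], v6] + [[[[[v1, v2], v4], v3], v6], v5] + [[[[[v1, v2], v4], v5], v6], v3] - [[[[[v1, v2], v4], v6], v5], v3] + [[[[[v1, v4], v2], v3], v5], v6] - [[[[[v1, v4], v2], v3], v6], v5] - [[[[[v1, v4], v2], v5], v6], v3] + [[[[[v1, v4], v2], v6], v5], v3], second -[[[[[v1, v2], v5], v3], v4], v6] + [[[[[v1, v2], v5], v3], v6], v4] + [[[[[v1, v3], v2], v5], v4], v6] - [[[[[v1, v3], v2], v5], v6], v4] - [[[[[v1, v3], v5], v2], v4], v6] + [[[[[v1, v3], v5], v2], v6], v4] + [[[[[v1, v4], v6], v2], v5], v3] - [[[[[v1, v4], v6], v3], v2], v5] + [[[[[v1, v4], v6], v3], v5], v2] - [[[[[v1, v4], v6], v5], v2], v3] + [[[[[v1, v5], v2], v3], v4], v6] - [[[[[v1, v5], v2], v3], v6], v4] - [[[[[v1, v6], v4], v2], v5], v3] + [[[[[v1, v6], v4], v3], v2], v5] - [[[[[v1, v6], v4], v3], v5], v2] + [[[[[v1, v6], v4], v5], v2], v3]


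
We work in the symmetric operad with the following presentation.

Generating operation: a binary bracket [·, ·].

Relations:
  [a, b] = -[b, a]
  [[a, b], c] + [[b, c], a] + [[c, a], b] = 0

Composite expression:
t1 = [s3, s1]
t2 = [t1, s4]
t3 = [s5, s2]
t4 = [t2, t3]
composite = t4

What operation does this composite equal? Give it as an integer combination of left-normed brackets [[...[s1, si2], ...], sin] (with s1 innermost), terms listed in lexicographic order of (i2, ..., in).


[[[[s1, s3], s4], s2], s5] - [[[[s1, s3], s4], s5], s2]

Skip Jacobi rewriting: expand, keep s1-initial words, read off terms.
Composite bracket: [[[s3, s1], s4], [s5, s2]]
Full expansion: 16 signed words from ab - ba (2^4 = 16).
The s1-initial words carry the normal form:
  the word s1s3s4s2s5 carries sign +1 and contributes +[[[[s1, s3], s4], s2], s5]
  the word s1s3s4s5s2 carries sign -1 and contributes -[[[[s1, s3], s4], s5], s2]


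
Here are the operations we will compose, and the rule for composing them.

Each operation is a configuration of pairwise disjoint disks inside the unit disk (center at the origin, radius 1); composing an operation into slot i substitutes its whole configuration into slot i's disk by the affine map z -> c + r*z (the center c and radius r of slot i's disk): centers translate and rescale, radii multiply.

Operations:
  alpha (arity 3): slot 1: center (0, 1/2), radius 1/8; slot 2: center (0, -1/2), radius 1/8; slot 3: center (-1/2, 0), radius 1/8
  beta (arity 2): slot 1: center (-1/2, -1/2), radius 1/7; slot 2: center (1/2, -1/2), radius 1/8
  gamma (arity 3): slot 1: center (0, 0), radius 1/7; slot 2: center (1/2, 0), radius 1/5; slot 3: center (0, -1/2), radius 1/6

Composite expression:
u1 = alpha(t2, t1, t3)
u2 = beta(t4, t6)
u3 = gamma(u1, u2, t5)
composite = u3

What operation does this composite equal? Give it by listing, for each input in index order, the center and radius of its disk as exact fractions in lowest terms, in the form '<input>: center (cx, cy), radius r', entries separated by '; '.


Nesting under gamma composes maps z -> c + r*z down each t-path.
input t2: applying the 2 nested substitutions gives center (0, 1/14), radius 1/56
input t1: applying the 2 nested substitutions gives center (0, -1/14), radius 1/56
input t3: applying the 2 nested substitutions gives center (-1/14, 0), radius 1/56
input t4: applying the 2 nested substitutions gives center (2/5, -1/10), radius 1/35
input t6: applying the 2 nested substitutions gives center (3/5, -1/10), radius 1/40
input t5: applying the 1 nested substitution gives center (0, -1/2), radius 1/6

t1: center (0, -1/14), radius 1/56; t2: center (0, 1/14), radius 1/56; t3: center (-1/14, 0), radius 1/56; t4: center (2/5, -1/10), radius 1/35; t5: center (0, -1/2), radius 1/6; t6: center (3/5, -1/10), radius 1/40


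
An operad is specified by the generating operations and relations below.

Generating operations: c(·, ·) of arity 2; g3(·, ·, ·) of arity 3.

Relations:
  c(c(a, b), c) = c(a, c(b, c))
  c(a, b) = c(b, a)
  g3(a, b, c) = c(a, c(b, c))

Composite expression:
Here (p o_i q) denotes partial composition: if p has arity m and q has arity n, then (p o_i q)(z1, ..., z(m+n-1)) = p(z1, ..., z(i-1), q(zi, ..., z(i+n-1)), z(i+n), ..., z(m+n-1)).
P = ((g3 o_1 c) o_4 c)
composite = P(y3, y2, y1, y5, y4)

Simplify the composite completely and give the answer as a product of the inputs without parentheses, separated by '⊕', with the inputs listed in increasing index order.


y1 ⊕ y2 ⊕ y3 ⊕ y4 ⊕ y5

Shape and order are irrelevant to g3; the y-input set decides.
c(y3, y2) unparenthesizes to y3 ⊕ y2
c(y5, y4) unparenthesizes to y5 ⊕ y4
g3(c(y3, y2), y1, c(y5, y4)) unparenthesizes to y3 ⊕ y2 ⊕ y1 ⊕ y5 ⊕ y4
commutativity sorts the factors: y1 ⊕ y2 ⊕ y3 ⊕ y4 ⊕ y5


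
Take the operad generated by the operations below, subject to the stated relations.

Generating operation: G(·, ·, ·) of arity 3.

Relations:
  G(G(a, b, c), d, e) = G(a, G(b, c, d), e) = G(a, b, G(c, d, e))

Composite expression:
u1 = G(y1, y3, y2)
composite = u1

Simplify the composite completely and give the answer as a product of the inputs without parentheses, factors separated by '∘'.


y1 ∘ y3 ∘ y2

Key point: G is associative — brackets drop, the y-order remains.
G(y1, y3, y2) spells out as y1 ∘ y3 ∘ y2


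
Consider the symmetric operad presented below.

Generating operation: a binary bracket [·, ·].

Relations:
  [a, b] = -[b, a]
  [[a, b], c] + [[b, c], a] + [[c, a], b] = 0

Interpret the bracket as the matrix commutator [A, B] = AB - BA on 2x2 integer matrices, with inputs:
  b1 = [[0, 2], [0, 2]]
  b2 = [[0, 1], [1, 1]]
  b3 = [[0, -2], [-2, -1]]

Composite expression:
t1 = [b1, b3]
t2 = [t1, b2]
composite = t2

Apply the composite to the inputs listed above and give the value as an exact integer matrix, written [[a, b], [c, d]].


[[6, -6], [12, -6]]

[b1, b3] = [[-4, 2], [-4, 4]]
[[b1, b3], b2] = [[6, -6], [12, -6]]


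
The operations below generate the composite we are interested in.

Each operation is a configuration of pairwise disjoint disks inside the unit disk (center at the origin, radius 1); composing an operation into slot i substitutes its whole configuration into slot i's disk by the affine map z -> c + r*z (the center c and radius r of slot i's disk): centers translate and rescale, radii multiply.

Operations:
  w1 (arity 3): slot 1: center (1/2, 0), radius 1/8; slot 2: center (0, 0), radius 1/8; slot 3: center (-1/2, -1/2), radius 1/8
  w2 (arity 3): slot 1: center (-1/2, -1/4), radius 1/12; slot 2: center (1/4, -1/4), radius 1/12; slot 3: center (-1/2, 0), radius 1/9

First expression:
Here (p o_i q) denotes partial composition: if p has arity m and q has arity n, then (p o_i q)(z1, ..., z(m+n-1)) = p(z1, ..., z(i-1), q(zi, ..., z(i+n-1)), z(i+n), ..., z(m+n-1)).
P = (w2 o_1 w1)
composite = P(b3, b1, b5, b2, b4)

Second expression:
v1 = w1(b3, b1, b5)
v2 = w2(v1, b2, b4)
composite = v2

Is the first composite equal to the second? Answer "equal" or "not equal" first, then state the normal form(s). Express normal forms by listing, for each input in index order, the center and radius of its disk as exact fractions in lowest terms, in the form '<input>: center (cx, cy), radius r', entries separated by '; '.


equal; the common form is b1: center (-1/2, -1/4), radius 1/96; b2: center (1/4, -1/4), radius 1/12; b3: center (-11/24, -1/4), radius 1/96; b4: center (-1/2, 0), radius 1/9; b5: center (-13/24, -7/24), radius 1/96

In normal form, the first expression is b1: center (-1/2, -1/4), radius 1/96; b2: center (1/4, -1/4), radius 1/12; b3: center (-11/24, -1/4), radius 1/96; b4: center (-1/2, 0), radius 1/9; b5: center (-13/24, -7/24), radius 1/96
In normal form, the second expression is b1: center (-1/2, -1/4), radius 1/96; b2: center (1/4, -1/4), radius 1/12; b3: center (-11/24, -1/4), radius 1/96; b4: center (-1/2, 0), radius 1/9; b5: center (-13/24, -7/24), radius 1/96
One common form — equal.


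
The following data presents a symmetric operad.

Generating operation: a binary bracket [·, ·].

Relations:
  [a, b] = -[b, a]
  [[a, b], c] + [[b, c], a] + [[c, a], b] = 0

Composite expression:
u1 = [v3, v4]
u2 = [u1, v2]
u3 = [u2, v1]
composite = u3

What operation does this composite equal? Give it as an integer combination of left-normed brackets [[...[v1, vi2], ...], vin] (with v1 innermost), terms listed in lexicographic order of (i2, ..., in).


A multilinear Lie element is pinned by v1-initial words (v1 innermost).
Composite bracket: [[[v3, v4], v2], v1]
Expanding via [a, b] = ab - ba: 8 signed words (2^3 = 8).
Only words starting with v1 matter:
  word v1v2v3v4 has sign +1, contributing +[[[v1, v2], v3], v4]
  word v1v2v4v3 has sign -1, contributing -[[[v1, v2], v4], v3]
  word v1v3v4v2 has sign -1, contributing -[[[v1, v3], v4], v2]
  word v1v4v3v2 has sign +1, contributing +[[[v1, v4], v3], v2]

[[[v1, v2], v3], v4] - [[[v1, v2], v4], v3] - [[[v1, v3], v4], v2] + [[[v1, v4], v3], v2]


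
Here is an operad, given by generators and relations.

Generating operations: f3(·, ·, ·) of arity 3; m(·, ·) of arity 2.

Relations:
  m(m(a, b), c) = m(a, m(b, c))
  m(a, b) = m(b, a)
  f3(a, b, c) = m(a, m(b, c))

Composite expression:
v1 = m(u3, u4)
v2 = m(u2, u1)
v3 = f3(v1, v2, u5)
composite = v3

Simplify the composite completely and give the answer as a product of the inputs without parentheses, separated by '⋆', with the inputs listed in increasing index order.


u1 ⋆ u2 ⋆ u3 ⋆ u4 ⋆ u5

With f3 associative and commutative, the u-input set is all that matters.
m(u3, u4) reduces to u3 ⋆ u4
m(u2, u1) reduces to u2 ⋆ u1
f3(m(u3, u4), m(u2, u1), u5) reduces to u3 ⋆ u4 ⋆ u2 ⋆ u1 ⋆ u5
the factors in increasing index order: u1 ⋆ u2 ⋆ u3 ⋆ u4 ⋆ u5


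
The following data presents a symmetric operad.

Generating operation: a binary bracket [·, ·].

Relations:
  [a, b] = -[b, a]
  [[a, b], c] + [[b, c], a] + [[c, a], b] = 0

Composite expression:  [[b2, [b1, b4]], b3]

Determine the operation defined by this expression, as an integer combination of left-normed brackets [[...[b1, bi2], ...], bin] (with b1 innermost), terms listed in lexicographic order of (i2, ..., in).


-[[[b1, b4], b2], b3]

Left-normed coefficients sit on the b1-initial expansion words.
Composite bracket: [[b2, [b1, b4]], b3]
The bracket unfolds into 8 signed words via [a, b] = ab - ba (2^3 = 8).
Collect the words opening with b1:
  from b1b4b2b3, sign -1: term -[[[b1, b4], b2], b3]


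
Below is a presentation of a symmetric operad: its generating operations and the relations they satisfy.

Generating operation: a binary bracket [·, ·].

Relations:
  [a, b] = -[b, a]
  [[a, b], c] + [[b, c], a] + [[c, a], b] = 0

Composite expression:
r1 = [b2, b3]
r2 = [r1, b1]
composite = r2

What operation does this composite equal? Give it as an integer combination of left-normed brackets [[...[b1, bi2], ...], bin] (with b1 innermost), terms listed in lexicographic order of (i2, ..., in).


-[[b1, b2], b3] + [[b1, b3], b2]


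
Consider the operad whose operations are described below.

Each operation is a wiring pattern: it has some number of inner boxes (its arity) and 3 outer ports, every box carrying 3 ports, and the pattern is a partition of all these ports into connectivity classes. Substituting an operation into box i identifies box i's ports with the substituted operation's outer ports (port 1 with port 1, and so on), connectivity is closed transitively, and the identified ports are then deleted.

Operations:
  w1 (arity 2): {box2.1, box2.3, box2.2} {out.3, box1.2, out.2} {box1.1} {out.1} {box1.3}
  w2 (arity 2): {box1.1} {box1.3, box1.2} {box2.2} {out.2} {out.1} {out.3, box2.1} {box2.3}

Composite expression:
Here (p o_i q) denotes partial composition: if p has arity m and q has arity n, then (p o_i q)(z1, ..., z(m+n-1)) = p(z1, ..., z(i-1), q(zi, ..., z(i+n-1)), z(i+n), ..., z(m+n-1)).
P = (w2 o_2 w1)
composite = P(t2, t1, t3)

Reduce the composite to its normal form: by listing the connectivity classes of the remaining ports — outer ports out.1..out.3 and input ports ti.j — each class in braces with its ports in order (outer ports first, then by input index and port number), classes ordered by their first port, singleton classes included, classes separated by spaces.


{out.1} {out.2} {out.3} {t1.1} {t1.2} {t1.3} {t2.1} {t2.2, t2.3} {t3.1, t3.2, t3.3}

Reachability decides: close wires over w2-identified ports.
after w1, the pattern on (t1, t3) reads {out.1} {out.2, out.3, t1.2} {t1.1} {t1.3} {t3.1, t3.2, t3.3} (out.j = its outer ports)
after w2, the pattern on (t2, t1, t3) reads {out.1} {out.2} {out.3} {t1.1} {t1.2} {t1.3} {t2.1} {t2.2, t2.3} {t3.1, t3.2, t3.3} (out.j = its outer ports)


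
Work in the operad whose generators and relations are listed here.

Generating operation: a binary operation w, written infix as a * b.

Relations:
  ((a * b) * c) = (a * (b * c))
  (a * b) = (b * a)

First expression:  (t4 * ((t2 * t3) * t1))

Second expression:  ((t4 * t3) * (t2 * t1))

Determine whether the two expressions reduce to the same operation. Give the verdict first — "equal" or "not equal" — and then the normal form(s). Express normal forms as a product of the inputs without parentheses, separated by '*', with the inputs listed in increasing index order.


equal; the common form is t1 * t2 * t3 * t4

The first expression, normalized: t1 * t2 * t3 * t4
The second expression, normalized: t1 * t2 * t3 * t4
Identical normal forms: equal.


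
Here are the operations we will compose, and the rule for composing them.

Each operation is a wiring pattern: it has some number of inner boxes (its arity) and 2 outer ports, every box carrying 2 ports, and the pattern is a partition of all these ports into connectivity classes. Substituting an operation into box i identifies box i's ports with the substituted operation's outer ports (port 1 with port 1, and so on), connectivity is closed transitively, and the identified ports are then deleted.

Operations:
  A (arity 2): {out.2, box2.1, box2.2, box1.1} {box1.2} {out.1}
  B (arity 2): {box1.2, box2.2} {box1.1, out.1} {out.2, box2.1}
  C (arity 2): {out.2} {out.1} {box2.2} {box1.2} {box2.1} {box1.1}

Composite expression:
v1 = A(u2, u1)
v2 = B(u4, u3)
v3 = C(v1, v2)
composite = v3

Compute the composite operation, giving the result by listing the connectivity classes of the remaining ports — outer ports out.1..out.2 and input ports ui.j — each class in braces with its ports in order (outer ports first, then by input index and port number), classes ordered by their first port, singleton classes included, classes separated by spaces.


{out.1} {out.2} {u1.1, u1.2, u2.1} {u2.2} {u3.1} {u3.2, u4.2} {u4.1}

Two ports join when wires chain via C-identified ports.
A over (u2, u1) gives {out.1} {out.2, u1.1, u1.2, u2.1} {u2.2}, out.j being that stage's outer ports
B over (u4, u3) gives {out.1, u4.1} {out.2, u3.1} {u3.2, u4.2}, out.j being that stage's outer ports
C over (u2, u1, u4, u3) gives {out.1} {out.2} {u1.1, u1.2, u2.1} {u2.2} {u3.1} {u3.2, u4.2} {u4.1}, out.j being that stage's outer ports


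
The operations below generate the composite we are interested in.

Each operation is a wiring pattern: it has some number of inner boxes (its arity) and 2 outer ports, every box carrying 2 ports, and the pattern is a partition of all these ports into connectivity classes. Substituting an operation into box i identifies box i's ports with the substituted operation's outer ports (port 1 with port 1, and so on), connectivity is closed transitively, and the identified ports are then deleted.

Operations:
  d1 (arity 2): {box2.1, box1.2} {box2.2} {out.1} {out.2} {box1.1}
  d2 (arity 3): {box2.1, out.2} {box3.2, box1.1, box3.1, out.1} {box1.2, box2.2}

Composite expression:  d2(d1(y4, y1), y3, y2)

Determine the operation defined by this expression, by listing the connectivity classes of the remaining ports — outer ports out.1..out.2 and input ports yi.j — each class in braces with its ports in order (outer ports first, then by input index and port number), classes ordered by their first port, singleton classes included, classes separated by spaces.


{out.1, y2.1, y2.2} {out.2, y3.1} {y1.1, y4.2} {y1.2} {y3.2} {y4.1}

Two ports join when wires chain via d2-identified ports.
through d1, on inputs (y4, y1): {out.1} {out.2} {y1.1, y4.2} {y1.2} {y4.1} (out.j = stage outer ports)
through d2, on inputs (y4, y1, y3, y2): {out.1, y2.1, y2.2} {out.2, y3.1} {y1.1, y4.2} {y1.2} {y3.2} {y4.1} (out.j = stage outer ports)


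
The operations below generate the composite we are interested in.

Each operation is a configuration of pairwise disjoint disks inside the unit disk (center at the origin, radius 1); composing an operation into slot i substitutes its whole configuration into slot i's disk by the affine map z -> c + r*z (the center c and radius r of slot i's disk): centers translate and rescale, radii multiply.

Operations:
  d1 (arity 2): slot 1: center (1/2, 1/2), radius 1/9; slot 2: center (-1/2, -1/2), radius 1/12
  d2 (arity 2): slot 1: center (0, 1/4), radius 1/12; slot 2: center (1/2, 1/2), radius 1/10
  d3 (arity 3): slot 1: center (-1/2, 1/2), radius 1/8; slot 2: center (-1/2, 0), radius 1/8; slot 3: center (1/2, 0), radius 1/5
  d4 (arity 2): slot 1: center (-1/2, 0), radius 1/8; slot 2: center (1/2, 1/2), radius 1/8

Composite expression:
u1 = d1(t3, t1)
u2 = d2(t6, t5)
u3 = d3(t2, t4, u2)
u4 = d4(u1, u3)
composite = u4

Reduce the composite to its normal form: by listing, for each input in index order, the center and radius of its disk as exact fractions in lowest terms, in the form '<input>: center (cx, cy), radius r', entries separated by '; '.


t1: center (-9/16, -1/16), radius 1/96; t2: center (7/16, 9/16), radius 1/64; t3: center (-7/16, 1/16), radius 1/72; t4: center (7/16, 1/2), radius 1/64; t5: center (23/40, 41/80), radius 1/400; t6: center (9/16, 81/160), radius 1/480

Follow each t-input down from d4: c' goes to c + r*c', radius to r*r'.
input t3: composing its 2 substitution steps yields center (-7/16, 1/16), radius 1/72
input t1: composing its 2 substitution steps yields center (-9/16, -1/16), radius 1/96
input t2: composing its 2 substitution steps yields center (7/16, 9/16), radius 1/64
input t4: composing its 2 substitution steps yields center (7/16, 1/2), radius 1/64
input t6: composing its 3 substitution steps yields center (9/16, 81/160), radius 1/480
input t5: composing its 3 substitution steps yields center (23/40, 41/80), radius 1/400


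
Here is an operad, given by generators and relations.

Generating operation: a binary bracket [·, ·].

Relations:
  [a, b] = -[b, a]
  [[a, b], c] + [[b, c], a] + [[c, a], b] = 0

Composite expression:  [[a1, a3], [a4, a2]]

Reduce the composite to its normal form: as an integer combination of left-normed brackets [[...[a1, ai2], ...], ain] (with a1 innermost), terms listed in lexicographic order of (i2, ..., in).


-[[[a1, a3], a2], a4] + [[[a1, a3], a4], a2]

In the tensor algebra, words opening a1 carry the a1-anchored form.
Composite bracket: [[a1, a3], [a4, a2]]
Each bracket splits as ab - ba, giving 8 signed words (2^3 = 8).
Only words starting with a1 matter:
  from a1a3a2a4, sign -1: term -[[[a1, a3], a2], a4]
  from a1a3a4a2, sign +1: term +[[[a1, a3], a4], a2]


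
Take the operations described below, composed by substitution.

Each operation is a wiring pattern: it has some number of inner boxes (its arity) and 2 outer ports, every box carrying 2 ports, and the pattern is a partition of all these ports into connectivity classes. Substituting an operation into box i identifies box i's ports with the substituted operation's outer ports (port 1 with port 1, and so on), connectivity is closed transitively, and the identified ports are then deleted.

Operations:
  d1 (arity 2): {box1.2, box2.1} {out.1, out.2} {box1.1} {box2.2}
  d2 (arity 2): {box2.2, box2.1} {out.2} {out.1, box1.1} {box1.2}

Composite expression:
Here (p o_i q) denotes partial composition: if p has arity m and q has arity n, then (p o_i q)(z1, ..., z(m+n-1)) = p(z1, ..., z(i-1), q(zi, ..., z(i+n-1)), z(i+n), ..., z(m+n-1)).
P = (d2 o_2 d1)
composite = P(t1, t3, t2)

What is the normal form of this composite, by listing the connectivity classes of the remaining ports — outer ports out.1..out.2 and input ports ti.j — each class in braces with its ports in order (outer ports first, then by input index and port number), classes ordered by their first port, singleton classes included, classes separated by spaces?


{out.1, t1.1} {out.2} {t1.2} {t2.1, t3.2} {t2.2} {t3.1}


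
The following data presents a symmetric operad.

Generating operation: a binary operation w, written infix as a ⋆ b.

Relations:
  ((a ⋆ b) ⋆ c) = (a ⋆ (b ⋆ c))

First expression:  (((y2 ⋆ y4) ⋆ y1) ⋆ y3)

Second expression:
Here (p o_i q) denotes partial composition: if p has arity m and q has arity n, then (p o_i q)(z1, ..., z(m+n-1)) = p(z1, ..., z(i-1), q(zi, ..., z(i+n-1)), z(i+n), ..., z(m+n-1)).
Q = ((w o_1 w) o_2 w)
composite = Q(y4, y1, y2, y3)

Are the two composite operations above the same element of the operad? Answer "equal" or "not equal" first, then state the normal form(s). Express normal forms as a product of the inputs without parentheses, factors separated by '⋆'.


not equal; first: y2 ⋆ y4 ⋆ y1 ⋆ y3; second: y4 ⋆ y1 ⋆ y2 ⋆ y3

Reducing the first expression gives y2 ⋆ y4 ⋆ y1 ⋆ y3
Reducing the second expression gives y4 ⋆ y1 ⋆ y2 ⋆ y3
They disagree, so not equal.


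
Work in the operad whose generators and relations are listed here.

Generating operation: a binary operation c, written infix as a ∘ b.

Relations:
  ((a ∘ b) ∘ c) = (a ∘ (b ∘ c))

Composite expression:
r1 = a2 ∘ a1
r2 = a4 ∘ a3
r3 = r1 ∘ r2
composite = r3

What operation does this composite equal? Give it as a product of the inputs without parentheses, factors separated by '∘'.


a2 ∘ a1 ∘ a4 ∘ a3

Associativity of c dissolves the nesting; only the a-input order survives.
(a2 ∘ a1) collapses to a2 ∘ a1
(a4 ∘ a3) collapses to a4 ∘ a3
((a2 ∘ a1) ∘ (a4 ∘ a3)) collapses to a2 ∘ a1 ∘ a4 ∘ a3


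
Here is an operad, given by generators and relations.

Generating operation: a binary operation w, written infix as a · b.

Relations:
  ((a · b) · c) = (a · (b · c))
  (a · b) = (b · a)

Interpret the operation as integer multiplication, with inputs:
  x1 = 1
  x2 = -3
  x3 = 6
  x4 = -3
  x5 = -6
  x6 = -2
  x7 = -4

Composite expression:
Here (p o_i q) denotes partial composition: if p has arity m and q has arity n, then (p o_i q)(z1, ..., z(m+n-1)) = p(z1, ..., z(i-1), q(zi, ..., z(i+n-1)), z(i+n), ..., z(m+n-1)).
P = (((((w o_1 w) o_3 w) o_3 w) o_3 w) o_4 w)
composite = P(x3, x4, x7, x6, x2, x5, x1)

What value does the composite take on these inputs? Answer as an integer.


(x3 · x4) = -18
(x6 · x2) = 6
(x7 · (x6 · x2)) = -24
((x7 · (x6 · x2)) · x5) = 144
(((x7 · (x6 · x2)) · x5) · x1) = 144
((x3 · x4) · (((x7 · (x6 · x2)) · x5) · x1)) = -2592

-2592


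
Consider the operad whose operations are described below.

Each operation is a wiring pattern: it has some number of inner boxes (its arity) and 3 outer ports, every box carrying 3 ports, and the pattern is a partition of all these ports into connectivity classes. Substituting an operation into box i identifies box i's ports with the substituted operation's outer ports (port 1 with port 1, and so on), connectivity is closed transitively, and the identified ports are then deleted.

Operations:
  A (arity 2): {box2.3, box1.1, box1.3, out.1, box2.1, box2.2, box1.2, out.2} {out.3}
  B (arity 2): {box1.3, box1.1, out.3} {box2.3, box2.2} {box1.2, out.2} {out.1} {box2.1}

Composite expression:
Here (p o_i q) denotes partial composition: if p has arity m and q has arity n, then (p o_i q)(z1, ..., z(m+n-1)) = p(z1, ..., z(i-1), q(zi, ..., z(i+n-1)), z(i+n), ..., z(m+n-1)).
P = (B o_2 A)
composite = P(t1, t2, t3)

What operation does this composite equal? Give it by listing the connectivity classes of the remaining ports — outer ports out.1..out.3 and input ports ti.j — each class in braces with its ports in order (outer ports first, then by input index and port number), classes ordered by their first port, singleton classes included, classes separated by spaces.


{out.1} {out.2, t1.2} {out.3, t1.1, t1.3} {t2.1, t2.2, t2.3, t3.1, t3.2, t3.3}

Connectivity passes through glued B-boundaries; trace each wire chain.
after A, the pattern on (t2, t3) reads {out.1, out.2, t2.1, t2.2, t2.3, t3.1, t3.2, t3.3} {out.3} (out.j = its outer ports)
after B, the pattern on (t1, t2, t3) reads {out.1} {out.2, t1.2} {out.3, t1.1, t1.3} {t2.1, t2.2, t2.3, t3.1, t3.2, t3.3} (out.j = its outer ports)


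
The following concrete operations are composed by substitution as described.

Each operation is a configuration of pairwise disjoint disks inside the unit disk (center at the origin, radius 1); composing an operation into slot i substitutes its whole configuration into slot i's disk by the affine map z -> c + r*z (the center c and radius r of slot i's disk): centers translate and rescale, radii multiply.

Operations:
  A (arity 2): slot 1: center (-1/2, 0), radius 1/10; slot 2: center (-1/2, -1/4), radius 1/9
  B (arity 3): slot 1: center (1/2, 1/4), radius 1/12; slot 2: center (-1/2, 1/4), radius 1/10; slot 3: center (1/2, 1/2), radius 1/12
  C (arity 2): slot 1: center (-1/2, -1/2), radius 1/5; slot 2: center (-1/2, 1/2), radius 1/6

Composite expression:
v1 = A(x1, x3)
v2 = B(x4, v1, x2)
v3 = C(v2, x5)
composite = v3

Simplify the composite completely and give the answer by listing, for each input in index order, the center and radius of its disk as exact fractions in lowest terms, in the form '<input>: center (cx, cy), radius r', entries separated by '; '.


x1: center (-61/100, -9/20), radius 1/500; x2: center (-2/5, -2/5), radius 1/60; x3: center (-61/100, -91/200), radius 1/450; x4: center (-2/5, -9/20), radius 1/60; x5: center (-1/2, 1/2), radius 1/6

Affine substitution under C: radii multiply and x-centers shift.
input x4: applying the 2 nested substitutions gives center (-2/5, -9/20), radius 1/60
input x1: applying the 3 nested substitutions gives center (-61/100, -9/20), radius 1/500
input x3: applying the 3 nested substitutions gives center (-61/100, -91/200), radius 1/450
input x2: applying the 2 nested substitutions gives center (-2/5, -2/5), radius 1/60
input x5: applying the 1 nested substitution gives center (-1/2, 1/2), radius 1/6


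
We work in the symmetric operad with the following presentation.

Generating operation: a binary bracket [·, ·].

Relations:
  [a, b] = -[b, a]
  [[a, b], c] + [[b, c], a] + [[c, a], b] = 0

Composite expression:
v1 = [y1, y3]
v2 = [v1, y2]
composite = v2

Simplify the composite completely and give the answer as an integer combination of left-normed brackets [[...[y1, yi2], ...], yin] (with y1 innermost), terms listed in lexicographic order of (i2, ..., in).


In the tensor algebra, words opening y1 carry the y1-anchored form.
Composite bracket: [[y1, y3], y2]
Expanding via [a, b] = ab - ba: 4 signed words (2^2 = 4).
Keep just the words that open with y1:
  word y1y3y2 has sign +1, contributing +[[y1, y3], y2]

[[y1, y3], y2]


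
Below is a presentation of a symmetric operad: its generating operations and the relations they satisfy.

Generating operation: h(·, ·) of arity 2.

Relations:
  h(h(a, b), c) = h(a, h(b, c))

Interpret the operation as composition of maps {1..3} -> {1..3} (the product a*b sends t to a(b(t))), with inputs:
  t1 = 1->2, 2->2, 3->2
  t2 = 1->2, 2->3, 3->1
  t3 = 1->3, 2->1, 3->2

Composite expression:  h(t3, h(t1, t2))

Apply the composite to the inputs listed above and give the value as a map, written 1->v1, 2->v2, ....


1->1, 2->1, 3->1


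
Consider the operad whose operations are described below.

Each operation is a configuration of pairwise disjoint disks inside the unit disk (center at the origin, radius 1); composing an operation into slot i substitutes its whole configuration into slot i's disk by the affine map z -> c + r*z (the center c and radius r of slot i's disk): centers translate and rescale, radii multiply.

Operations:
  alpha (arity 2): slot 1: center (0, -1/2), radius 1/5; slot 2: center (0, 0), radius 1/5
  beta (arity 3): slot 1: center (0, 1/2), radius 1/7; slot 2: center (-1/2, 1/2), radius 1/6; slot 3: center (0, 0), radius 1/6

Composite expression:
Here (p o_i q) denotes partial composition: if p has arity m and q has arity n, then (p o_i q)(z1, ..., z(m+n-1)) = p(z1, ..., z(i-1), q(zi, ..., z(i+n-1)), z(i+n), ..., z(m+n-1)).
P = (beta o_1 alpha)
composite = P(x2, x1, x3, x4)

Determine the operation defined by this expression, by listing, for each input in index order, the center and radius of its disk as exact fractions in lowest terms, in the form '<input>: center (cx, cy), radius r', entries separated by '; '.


Each x-disk chains the slot maps above it in beta; radii multiply.
tracing x2 down its 2-map path: center (0, 3/7), radius 1/35
tracing x1 down its 2-map path: center (0, 1/2), radius 1/35
tracing x3 down its 1-map path: center (-1/2, 1/2), radius 1/6
tracing x4 down its 1-map path: center (0, 0), radius 1/6

x1: center (0, 1/2), radius 1/35; x2: center (0, 3/7), radius 1/35; x3: center (-1/2, 1/2), radius 1/6; x4: center (0, 0), radius 1/6


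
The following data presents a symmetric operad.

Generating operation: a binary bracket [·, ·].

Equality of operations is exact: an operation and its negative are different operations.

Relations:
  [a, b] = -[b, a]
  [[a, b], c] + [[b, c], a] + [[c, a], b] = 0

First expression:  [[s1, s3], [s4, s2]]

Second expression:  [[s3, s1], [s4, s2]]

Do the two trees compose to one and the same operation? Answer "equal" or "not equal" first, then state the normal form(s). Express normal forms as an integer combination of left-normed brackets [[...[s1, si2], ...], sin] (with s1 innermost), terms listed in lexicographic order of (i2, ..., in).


Reducing the first expression gives -[[[s1, s3], s2], s4] + [[[s1, s3], s4], s2]
Reducing the second expression gives [[[s1, s3], s2], s4] - [[[s1, s3], s4], s2]
No match — not equal.

not equal — first -[[[s1, s3], s2], s4] + [[[s1, s3], s4], s2], second [[[s1, s3], s2], s4] - [[[s1, s3], s4], s2]


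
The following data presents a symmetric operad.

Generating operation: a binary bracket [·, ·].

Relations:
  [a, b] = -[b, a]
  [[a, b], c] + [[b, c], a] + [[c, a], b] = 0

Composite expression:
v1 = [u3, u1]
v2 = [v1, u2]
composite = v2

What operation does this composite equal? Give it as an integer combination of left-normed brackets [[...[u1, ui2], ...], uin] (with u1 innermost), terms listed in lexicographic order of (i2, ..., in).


-[[u1, u3], u2]


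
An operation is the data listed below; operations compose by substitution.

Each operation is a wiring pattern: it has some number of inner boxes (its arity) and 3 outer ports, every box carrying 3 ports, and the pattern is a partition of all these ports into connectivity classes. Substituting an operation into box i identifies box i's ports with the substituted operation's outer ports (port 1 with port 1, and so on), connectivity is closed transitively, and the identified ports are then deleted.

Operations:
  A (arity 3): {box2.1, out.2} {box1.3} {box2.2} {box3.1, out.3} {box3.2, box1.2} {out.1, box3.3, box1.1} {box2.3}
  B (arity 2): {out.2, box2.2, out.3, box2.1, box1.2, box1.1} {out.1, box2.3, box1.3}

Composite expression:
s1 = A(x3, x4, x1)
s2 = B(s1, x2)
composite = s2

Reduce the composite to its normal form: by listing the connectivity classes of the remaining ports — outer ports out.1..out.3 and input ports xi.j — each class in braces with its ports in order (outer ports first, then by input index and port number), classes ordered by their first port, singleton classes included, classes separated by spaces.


{out.1, x1.1, x2.3} {out.2, out.3, x1.3, x2.1, x2.2, x3.1, x4.1} {x1.2, x3.2} {x3.3} {x4.2} {x4.3}

After gluing at B, chains via deleted ports link the x-ports.
stage A: inputs (x3, x4, x1), connectivity {out.1, x1.3, x3.1} {out.2, x4.1} {out.3, x1.1} {x1.2, x3.2} {x3.3} {x4.2} {x4.3}, out.j its boundary
stage B: inputs (x3, x4, x1, x2), connectivity {out.1, x1.1, x2.3} {out.2, out.3, x1.3, x2.1, x2.2, x3.1, x4.1} {x1.2, x3.2} {x3.3} {x4.2} {x4.3}, out.j its boundary


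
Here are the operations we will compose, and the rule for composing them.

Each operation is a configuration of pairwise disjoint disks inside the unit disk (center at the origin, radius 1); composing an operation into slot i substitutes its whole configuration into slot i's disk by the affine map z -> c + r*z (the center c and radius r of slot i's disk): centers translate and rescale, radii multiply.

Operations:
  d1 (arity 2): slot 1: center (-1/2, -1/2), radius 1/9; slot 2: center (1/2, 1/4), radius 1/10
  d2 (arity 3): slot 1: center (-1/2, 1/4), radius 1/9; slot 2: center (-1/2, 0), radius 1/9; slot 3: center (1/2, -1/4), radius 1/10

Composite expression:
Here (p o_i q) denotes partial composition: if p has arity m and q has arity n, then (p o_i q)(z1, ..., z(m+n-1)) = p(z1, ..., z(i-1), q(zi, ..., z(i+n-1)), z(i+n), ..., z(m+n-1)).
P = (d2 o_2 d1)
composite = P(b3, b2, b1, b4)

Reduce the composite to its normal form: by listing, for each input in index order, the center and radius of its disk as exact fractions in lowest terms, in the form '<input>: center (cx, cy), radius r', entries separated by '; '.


Follow each b-input down from d2: c' goes to c + r*c', radius to r*r'.
tracing b3 down its 1-map path: center (-1/2, 1/4), radius 1/9
tracing b2 down its 2-map path: center (-5/9, -1/18), radius 1/81
tracing b1 down its 2-map path: center (-4/9, 1/36), radius 1/90
tracing b4 down its 1-map path: center (1/2, -1/4), radius 1/10

b1: center (-4/9, 1/36), radius 1/90; b2: center (-5/9, -1/18), radius 1/81; b3: center (-1/2, 1/4), radius 1/9; b4: center (1/2, -1/4), radius 1/10


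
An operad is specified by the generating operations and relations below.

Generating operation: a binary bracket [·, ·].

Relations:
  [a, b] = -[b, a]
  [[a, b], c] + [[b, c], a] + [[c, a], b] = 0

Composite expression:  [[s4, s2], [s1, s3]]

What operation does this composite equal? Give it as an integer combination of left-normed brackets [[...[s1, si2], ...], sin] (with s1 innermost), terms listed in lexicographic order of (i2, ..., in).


Left-normed coefficients sit on the s1-initial expansion words.
Composite bracket: [[s4, s2], [s1, s3]]
Under [a, b] = ab - ba we get 8 signed associative words (2^3 = 8).
Only words starting with s1 matter:
  the word s1s3s2s4 carries sign +1 and contributes +[[[s1, s3], s2], s4]
  the word s1s3s4s2 carries sign -1 and contributes -[[[s1, s3], s4], s2]

[[[s1, s3], s2], s4] - [[[s1, s3], s4], s2]
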